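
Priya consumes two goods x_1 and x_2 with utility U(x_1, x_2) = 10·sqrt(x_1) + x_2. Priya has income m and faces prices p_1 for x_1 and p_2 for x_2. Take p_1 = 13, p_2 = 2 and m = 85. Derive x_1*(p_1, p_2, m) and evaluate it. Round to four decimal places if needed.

x_1* = 0.5917

Set MRS = p_1/p_2: 5·x_1^(−1/2) = p_1/p_2.
Thus x_1* = (5·p_2/p_1)² — independent of m — with the rest of income spent on x_2.
Plugging in: x_1* = (5·2/13)² = 0.5917.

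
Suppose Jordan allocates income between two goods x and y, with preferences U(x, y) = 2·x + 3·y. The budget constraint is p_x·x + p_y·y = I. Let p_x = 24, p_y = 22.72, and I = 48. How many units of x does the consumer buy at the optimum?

Perfect substitutes: compare marginal utility per dollar. 2/p_x vs 3/p_y → 0.0833 vs 0.132.
y gives more utility per dollar, so spend all income on y: y* = I/p_y, x* = 0.
Numerically: x* = 0, y* = 2.1127.

x* = 0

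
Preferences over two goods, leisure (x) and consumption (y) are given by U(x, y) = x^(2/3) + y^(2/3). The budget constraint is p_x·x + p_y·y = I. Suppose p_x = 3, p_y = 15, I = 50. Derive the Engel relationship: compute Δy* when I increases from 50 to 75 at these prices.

Δy* = 0.0641

MU_x ∝ x^(-1/3), MU_y ∝ y^(-1/3), so MRS = (y/x)^(1/3) = p_x/p_y.
Solve for the ratio: y/x = [p_x/p_y]^(3).
Substitute y = (y/x)·x into the budget: x* = I/(p_x + p_y·(y/x)).
Numerically y/x = 0.008, so x* = 50/(3 + 15·0.008) = 16.0256 and y* = 0.008·16.0256 = 0.1282.
At I' = 75: y* = 0.1923. Change: 0.1923 − 0.1282 = 0.0641.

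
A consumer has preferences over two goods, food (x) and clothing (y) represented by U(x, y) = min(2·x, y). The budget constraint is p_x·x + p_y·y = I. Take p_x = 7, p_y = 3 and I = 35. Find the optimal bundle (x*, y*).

x* = 2.6923, y* = 5.3846

Leontief preferences: the optimum is at the kink where x/1 = y/2, i.e. y = 2·x.
Budget: p_x·x + p_y·2·x = I, so (p_x + 2·p_y)·x = I.
Demand: x*(p_x,p_y,I) = I/(p_x + 2·p_y), y* = 2·I/(p_x + 2·p_y).
Here 7 + 2·3 = 13, giving x* = 2.6923 and y* = 5.3846.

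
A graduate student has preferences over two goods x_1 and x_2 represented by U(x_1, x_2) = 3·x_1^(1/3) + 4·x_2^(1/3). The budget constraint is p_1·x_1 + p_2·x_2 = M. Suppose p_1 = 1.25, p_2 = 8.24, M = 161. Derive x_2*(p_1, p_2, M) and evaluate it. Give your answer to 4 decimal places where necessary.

x_2* = 7.3244

MU_x_1 ∝ 3·x_1^(-2/3), MU_x_2 ∝ 4·x_2^(-2/3), so MRS = (3/4)·(x_2/x_1)^(2/3) = p_1/p_2.
Solve for the ratio: x_2/x_1 = [(4/3)·p_1/p_2]^(1.5).
With the ratio pinned down, the budget gives x_1* = M/(p_1 + p_2·(x_2/x_1)) and x_2* = (x_2/x_1)·x_1*.
Numerically x_2/x_1 = 0.090967, so x_1* = 161/(1.25 + 8.24·0.090967) = 80.5175 and x_2* = 0.090967·80.5175 = 7.3244.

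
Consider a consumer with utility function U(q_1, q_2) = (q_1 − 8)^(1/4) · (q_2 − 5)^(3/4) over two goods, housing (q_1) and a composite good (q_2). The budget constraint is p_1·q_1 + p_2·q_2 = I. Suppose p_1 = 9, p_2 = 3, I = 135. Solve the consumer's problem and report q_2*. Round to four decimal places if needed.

Let q_1' = q_1−8, q_2' = q_2−5. MRS = (1/3)·q_2'/q_1' = p_1/p_2.
After buying the subsistence bundle (8, 5), a share 0.25 of the remaining income goes to q_1: q_1* = 8 + 0.25·(I − 8p_1 − 5p_2)/p_1.
Discretionary income = 135 − 8·9 − 5·3 = 48; q_2* = 5 + 0.75·48/3 = 17.

q_2* = 17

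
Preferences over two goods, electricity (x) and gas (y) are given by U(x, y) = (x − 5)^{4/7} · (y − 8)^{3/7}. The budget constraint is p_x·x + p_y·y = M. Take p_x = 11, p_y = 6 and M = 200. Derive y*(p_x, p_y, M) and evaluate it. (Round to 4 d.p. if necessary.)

y* = 14.9286

MRS = (4/3)·(y−8)/(x−5). Tangency with p_x/p_y gives y−8 = (3/4)·(p_x/p_y)·(x−5).
Substituting into the budget: x* = 5 + 4/7·(M − 5·p_x − 8·p_y)/p_x, and y* = 8 + 3/7·(…)/p_y.
Discretionary income = 200 − 5·11 − 8·6 = 97; y* = 8 + 3/7·97/6 = 14.9286.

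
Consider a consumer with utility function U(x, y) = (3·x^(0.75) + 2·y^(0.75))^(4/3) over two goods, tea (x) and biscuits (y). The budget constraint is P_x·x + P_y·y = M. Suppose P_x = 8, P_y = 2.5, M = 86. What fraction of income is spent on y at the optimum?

With the ratio pinned down, the budget gives x* = M/(P_x + P_y·(y/x)) and y* = (y/x)·x*.
Numerically y/x = 20.712612, so x* = 86/(8 + 2.5·20.712612) = 1.4386 and y* = 20.712612·1.4386 = 29.7966.
Expenditure on y: 2.5·29.7966 = 74.4914; share = 0.8662.

share on y = 0.8662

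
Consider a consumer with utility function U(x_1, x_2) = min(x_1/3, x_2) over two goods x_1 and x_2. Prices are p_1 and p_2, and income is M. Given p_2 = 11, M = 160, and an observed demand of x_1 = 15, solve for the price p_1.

With perfect complements, no substitution: consume in ratio x_1:x_2 = 3:1.
Budget: p_1·x_1 + p_2·(1/3)·x_1 = M, so (3·p_1 + p_2)·x_1 = 3·M.
Demand: x_1*(p_1,p_2,M) = 3·M/(3·p_1 + p_2), x_2* = M/(3·p_1 + p_2).
Set x_1* = 15 in the demand function and solve for p_1: p_1 = 7.

p_1 = 7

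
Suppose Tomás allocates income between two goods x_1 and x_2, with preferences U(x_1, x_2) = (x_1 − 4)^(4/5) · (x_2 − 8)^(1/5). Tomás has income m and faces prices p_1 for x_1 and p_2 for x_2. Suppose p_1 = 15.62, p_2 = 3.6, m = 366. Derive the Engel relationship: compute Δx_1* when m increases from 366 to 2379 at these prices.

After buying the subsistence bundle (4, 8), a share 0.8 of the remaining income goes to x_1: x_1* = 4 + 0.8·(m − 4p_1 − 8p_2)/p_1.
Discretionary income = 366 − 4·15.62 − 8·3.6 = 274.72; x_1* = 4 + 0.8·274.72/15.62 = 18.0702.
At m' = 2379: x_1* = 121.1688. Change: 121.1688 − 18.0702 = 103.0986.

Δx_1* = 103.0986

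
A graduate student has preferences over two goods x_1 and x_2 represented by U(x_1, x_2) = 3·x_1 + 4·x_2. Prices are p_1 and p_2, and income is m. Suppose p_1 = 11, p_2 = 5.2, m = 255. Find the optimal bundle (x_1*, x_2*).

Linear utility — the consumer picks whichever good has higher MU/price: 3/11 = 0.2727 vs 4/5.2 = 0.7692.
x_2 gives more utility per dollar, so spend all income on x_2: x_2* = m/p_2, x_1* = 0.
Numerically: x_1* = 0, x_2* = 49.0385.

x_1* = 0, x_2* = 49.0385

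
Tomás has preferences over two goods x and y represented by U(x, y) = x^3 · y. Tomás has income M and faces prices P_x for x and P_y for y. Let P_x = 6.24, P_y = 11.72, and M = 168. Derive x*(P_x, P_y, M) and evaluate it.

x* = 20.1923

The MRS is 3·y/x. Set MRS = P_x/P_y.
Rearranging, P_y·y = (1/3)·P_x·x. Substituting into the budget gives P_x·x·(1 + (1/3)) = M.
Demand: x*(P_x,P_y,M) = 0.75·M/P_x and y* = 0.25·M/P_y.
At P_x=6.24, P_y=11.72, M=168: x* = 0.75·168/6.24 = 20.1923.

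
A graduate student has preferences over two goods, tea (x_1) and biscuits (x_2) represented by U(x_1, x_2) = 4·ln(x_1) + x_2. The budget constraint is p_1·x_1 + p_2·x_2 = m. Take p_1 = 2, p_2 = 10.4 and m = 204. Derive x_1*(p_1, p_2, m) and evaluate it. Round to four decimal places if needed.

x_1* = 20.8

Set MRS = p_1/p_2: (4/x_1)/1 = p_1/p_2.
So x_1*(p_1,p_2) = 4·p_2/p_1, independent of income; and x_2* = (m − 4·p_2)/p_2.
At the given prices: x_1* = 4·10.4/2 = 20.8.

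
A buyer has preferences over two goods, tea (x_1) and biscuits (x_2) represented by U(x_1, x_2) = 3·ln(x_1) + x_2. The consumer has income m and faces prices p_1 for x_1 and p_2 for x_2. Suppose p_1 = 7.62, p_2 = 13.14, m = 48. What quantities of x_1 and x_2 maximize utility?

Set MRS = p_1/p_2: (3/x_1)/1 = p_1/p_2.
So x_1*(p_1,p_2) = 3·p_2/p_1, independent of income; and x_2* = (m − 3·p_2)/p_2.
At the given prices: x_1* = 3·13.14/7.62 = 5.1732, and x_2* = 0.653.

x_1* = 5.1732, x_2* = 0.653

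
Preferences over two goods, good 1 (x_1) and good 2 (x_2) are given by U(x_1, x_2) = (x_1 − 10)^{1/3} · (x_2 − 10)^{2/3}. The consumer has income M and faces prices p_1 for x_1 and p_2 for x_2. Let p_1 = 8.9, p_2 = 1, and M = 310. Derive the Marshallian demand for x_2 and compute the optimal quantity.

MRS = (1/2)·(x_2−10)/(x_1−10). Tangency with p_1/p_2 gives x_2−10 = 2·(p_1/p_2)·(x_1−10).
Substituting into the budget: x_1* = 10 + 1/3·(M − 10·p_1 − 10·p_2)/p_1, and x_2* = 10 + 2/3·(…)/p_2.
Discretionary income = 310 − 10·8.9 − 10·1 = 211; x_2* = 10 + 2/3·211/1 = 150.6667.

x_2* = 150.6667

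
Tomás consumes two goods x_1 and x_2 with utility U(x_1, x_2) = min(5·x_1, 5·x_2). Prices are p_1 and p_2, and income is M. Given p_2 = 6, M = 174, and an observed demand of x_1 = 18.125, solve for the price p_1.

p_1 = 3.6

With perfect complements, no substitution: consume in ratio x_1:x_2 = 5:5.
Budget: p_1·x_1 + p_2·x_1 = M, so (5·p_1 + 5·p_2)·x_1 = 5·M.
Demand: x_1*(p_1,p_2,M) = 5·M/(5·p_1 + 5·p_2), x_2* = 5·M/(5·p_1 + 5·p_2).
Set x_1* = 18.125 in the demand function and solve for p_1: p_1 = 3.6.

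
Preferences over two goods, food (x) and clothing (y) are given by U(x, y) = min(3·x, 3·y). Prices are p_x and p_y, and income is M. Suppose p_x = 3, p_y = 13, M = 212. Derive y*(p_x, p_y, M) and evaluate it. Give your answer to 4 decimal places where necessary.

Here 3·3 + 3·13 = 48, giving y* = 13.25.

y* = 13.25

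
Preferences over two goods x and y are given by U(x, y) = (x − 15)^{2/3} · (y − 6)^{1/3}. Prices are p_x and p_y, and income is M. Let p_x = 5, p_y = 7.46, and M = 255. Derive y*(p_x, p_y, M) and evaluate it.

MRS = 2·(y−6)/(x−15). Tangency with p_x/p_y gives y−6 = (1/2)·(p_x/p_y)·(x−15).
After buying the subsistence bundle (15, 6), a share 2/3 of the remaining income goes to x: x* = 15 + 2/3·(M − 15p_x − 6p_y)/p_x.
Discretionary income = 255 − 15·5 − 6·7.46 = 135.24; y* = 6 + 1/3·135.24/7.46 = 12.0429.

y* = 12.0429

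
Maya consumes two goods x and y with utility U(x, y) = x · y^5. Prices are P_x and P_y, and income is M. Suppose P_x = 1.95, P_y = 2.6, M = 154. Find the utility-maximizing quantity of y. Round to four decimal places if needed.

The MRS is (1/5)·y/x. Set MRS = P_x/P_y.
Rearranging, P_y·y = 5·P_x·x. Substituting into the budget gives P_x·x·(1 + 5) = M.
Demand: x*(P_x,P_y,M) = 1/6·M/P_x and y* = 5/6·M/P_y.
At P_x=1.95, P_y=2.6, M=154: y* = 5/6·154/2.6 = 49.359.

y* = 49.359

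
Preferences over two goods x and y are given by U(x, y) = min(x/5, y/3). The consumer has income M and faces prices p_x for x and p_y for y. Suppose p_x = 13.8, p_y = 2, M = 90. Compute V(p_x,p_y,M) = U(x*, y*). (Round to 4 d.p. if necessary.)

V = 1.2

Leontief preferences: the optimum is at the kink where x/5 = y/3, i.e. y = (3/5)·x.
Budget: p_x·x + p_y·(3/5)·x = M, so (5·p_x + 3·p_y)·x = 5·M.
Demand: x*(p_x,p_y,M) = 5·M/(5·p_x + 3·p_y), y* = 3·M/(5·p_x + 3·p_y).
Here 5·13.8 + 3·2 = 75, giving x* = 6 and y* = 3.6.
Utility at the optimum: U(6, 3.6) = 1.2.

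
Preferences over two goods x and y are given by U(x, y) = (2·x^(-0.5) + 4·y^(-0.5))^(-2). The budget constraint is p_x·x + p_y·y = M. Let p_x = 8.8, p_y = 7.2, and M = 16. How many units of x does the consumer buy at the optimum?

MU_x ∝ 2·x^(-1.5), MU_y ∝ 4·y^(-1.5), so MRS = (1/2)·(y/x)^(1.5) = p_x/p_y.
Solve for the ratio: y/x = [2·p_x/p_y]^(2/3).
Substitute y = (y/x)·x into the budget: x* = M/(p_x + p_y·(y/x)).
Numerically y/x = 1.814625, so x* = 16/(8.8 + 7.2·1.814625) = 0.7318.

x* = 0.7318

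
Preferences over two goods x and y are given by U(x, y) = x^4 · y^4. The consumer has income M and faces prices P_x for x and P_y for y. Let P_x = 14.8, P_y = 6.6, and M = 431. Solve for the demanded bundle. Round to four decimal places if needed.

x* = 14.5608, y* = 32.6515

MU_x/MU_y = (4·y)/(4·x); tangency sets this equal to P_x/P_y.
So 4·P_y·y = 4·P_x·x; combined with the budget, a share 0.5 of income goes to x.
Demand: x*(P_x,P_y,M) = 0.5·M/P_x and y* = 0.5·M/P_y.
At P_x=14.8, P_y=6.6, M=431: x* = 0.5·431/14.8 = 14.5608, y* = 32.6515.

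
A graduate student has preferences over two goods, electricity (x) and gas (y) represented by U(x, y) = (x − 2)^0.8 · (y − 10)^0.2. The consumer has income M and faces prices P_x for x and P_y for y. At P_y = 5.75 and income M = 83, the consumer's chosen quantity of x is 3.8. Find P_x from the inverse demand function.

Let x' = x−2, y' = y−10. MRS = 4·y'/x' = P_x/P_y.
After buying the subsistence bundle (2, 10), a share 0.8 of the remaining income goes to x: x* = 2 + 0.8·(M − 2P_x − 10P_y)/P_x.
Set x* = 3.8 in the demand function and solve for P_x: P_x = 6.

P_x = 6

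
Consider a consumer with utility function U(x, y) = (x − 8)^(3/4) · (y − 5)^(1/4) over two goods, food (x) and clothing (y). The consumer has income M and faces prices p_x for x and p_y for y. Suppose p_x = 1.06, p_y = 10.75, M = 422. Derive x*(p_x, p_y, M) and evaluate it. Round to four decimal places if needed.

MRS = 3·(y−5)/(x−8). Tangency with p_x/p_y gives y−5 = (1/3)·(p_x/p_y)·(x−8).
After buying the subsistence bundle (8, 5), a share 0.75 of the remaining income goes to x: x* = 8 + 0.75·(M − 8p_x − 5p_y)/p_x.
Discretionary income = 422 − 8·1.06 − 5·10.75 = 359.77; x* = 8 + 0.75·359.77/1.06 = 262.5542.

x* = 262.5542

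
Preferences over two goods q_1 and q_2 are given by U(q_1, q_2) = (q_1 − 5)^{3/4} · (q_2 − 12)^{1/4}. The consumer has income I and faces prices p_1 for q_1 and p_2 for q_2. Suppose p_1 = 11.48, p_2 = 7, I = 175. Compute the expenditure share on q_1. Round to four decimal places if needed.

share on q_1 = 0.472

This is Cobb-Douglas in (q_1−5, q_2−12): tangency gives 0.75·p_2·(q_2−12) = 0.25·p_1·(q_1−5).
Substituting into the budget: q_1* = 5 + 0.75·(I − 5·p_1 − 12·p_2)/p_1, and q_2* = 12 + 0.25·(…)/p_2.
Discretionary income = 175 − 5·11.48 − 12·7 = 33.6; q_1* = 5 + 0.75·33.6/11.48 = 7.1951; q_2* = 12 + 0.25·33.6/7 = 13.2.
Expenditure on q_1: 11.48·7.1951 = 82.6; share = 0.472.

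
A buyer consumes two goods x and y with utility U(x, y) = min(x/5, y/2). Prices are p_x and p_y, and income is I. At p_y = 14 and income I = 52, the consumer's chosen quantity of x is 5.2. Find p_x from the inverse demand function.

p_x = 4.4

Leontief preferences: the optimum is at the kink where x/5 = y/2, i.e. y = (2/5)·x.
Budget: p_x·x + p_y·(2/5)·x = I, so (5·p_x + 2·p_y)·x = 5·I.
Demand: x*(p_x,p_y,I) = 5·I/(5·p_x + 2·p_y), y* = 2·I/(5·p_x + 2·p_y).
Set x* = 5.2 in the demand function and solve for p_x: p_x = 4.4.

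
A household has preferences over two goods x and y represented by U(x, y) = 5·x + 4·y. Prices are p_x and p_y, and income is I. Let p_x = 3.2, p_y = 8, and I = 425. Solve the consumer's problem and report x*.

x* = 132.8125

Linear utility — the consumer picks whichever good has higher MU/price: 5/3.2 = 1.5625 vs 4/8 = 0.5.
x gives more utility per dollar, so spend all income on x: x* = I/p_x, y* = 0.
Numerically: x* = 132.8125, y* = 0.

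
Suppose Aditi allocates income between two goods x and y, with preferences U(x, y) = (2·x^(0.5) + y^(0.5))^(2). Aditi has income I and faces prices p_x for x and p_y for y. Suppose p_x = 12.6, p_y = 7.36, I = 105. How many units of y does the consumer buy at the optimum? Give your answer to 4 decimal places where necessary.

y* = 4.2758

MRS = MU_x/MU_y = 2·(y/x)^(0.5). Set equal to p_x/p_y.
Hence y/x = ((1/2)·p_x/p_y)^(1/(0.5)), i.e. raised to the 2 power.
With the ratio pinned down, the budget gives x* = I/(p_x + p_y·(y/x)) and y* = (y/x)·x*.
Numerically y/x = 0.732699, so x* = 105/(12.6 + 7.36·0.732699) = 5.8357 and y* = 0.732699·5.8357 = 4.2758.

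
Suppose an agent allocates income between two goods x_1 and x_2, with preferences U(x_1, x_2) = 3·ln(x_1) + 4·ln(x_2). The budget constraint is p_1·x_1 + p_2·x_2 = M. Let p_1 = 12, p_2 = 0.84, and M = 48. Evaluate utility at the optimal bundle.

V = 15.5607

Demand: x_1*(p_1,p_2,M) = 3/7·M/p_1 and x_2* = 4/7·M/p_2.
At p_1=12, p_2=0.84, M=48: x_1* = 3/7·48/12 = 1.7143, x_2* = 32.6531.
Utility at the optimum: U(1.7143, 32.6531) = 15.5607.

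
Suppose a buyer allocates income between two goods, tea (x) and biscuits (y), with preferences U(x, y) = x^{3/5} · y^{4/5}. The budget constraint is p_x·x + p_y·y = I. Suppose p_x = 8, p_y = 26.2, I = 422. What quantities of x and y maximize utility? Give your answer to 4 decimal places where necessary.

x* = 22.6071, y* = 9.2039

MU_x/MU_y = (0.6·y)/(0.8·x); tangency sets this equal to p_x/p_y.
Rearranging, p_y·y = (4/3)·p_x·x. Substituting into the budget gives p_x·x·(1 + (4/3)) = I.
Demand: x*(p_x,p_y,I) = 3/7·I/p_x and y* = 4/7·I/p_y.
At p_x=8, p_y=26.2, I=422: x* = 3/7·422/8 = 22.6071, y* = 9.2039.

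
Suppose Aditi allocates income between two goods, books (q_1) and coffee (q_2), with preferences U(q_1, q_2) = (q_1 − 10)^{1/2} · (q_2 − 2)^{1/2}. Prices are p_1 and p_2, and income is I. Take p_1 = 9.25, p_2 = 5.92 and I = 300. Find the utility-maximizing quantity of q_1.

q_1* = 20.5762

This is Cobb-Douglas in (q_1−10, q_2−2): tangency gives 0.5·p_2·(q_2−2) = 0.5·p_1·(q_1−10).
Substituting into the budget: q_1* = 10 + 0.5·(I − 10·p_1 − 2·p_2)/p_1, and q_2* = 2 + 0.5·(…)/p_2.
Discretionary income = 300 − 10·9.25 − 2·5.92 = 195.66; q_1* = 10 + 0.5·195.66/9.25 = 20.5762.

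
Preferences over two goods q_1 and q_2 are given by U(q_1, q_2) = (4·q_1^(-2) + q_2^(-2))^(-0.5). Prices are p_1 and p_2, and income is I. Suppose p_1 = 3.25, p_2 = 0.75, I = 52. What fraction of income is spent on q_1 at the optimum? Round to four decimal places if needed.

MRS = MU_q_1/MU_q_2 = 4·(q_2/q_1)^(3). Set equal to p_1/p_2.
Hence q_2/q_1 = ((1/4)·p_1/p_2)^(1/(3)), i.e. raised to the 1/3 power.
With the ratio pinned down, the budget gives q_1* = I/(p_1 + p_2·(q_2/q_1)) and q_2* = (q_2/q_1)·q_1*.
Numerically q_2/q_1 = 1.02704, so q_1* = 52/(3.25 + 0.75·1.02704) = 12.9344 and q_2* = 1.02704·12.9344 = 13.2842.
Expenditure on q_1: 3.25·12.9344 = 42.0369; share = 0.8084.

share on q_1 = 0.8084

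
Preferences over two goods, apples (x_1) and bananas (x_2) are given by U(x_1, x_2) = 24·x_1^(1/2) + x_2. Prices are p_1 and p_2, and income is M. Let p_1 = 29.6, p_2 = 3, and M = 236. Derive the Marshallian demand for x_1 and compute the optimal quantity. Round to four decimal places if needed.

Solve: √x_1 = 12·p_2/p_1, so x_1*(p_1,p_2) = (12·p_2/p_1)², and x_2* = (M − p_1·x_1*)/p_2.
Plugging in: x_1* = (12·3/29.6)² = 1.4792.

x_1* = 1.4792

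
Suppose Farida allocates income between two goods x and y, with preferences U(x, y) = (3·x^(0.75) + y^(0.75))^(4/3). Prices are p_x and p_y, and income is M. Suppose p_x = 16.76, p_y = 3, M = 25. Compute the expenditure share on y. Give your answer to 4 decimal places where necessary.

From the CES first-order condition, 3·(y/x)^(0.25) = p_x/p_y.
Solve for the ratio: y/x = [(1/3)·p_x/p_y]^(4).
Substitute y = (y/x)·x into the budget: x* = M/(p_x + p_y·(y/x)).
Numerically y/x = 12.026133, so x* = 25/(16.76 + 3·12.026133) = 0.4731 and y* = 12.026133·0.4731 = 5.6901.
Expenditure on y: 3·5.6901 = 17.0702; share = 0.6828.

share on y = 0.6828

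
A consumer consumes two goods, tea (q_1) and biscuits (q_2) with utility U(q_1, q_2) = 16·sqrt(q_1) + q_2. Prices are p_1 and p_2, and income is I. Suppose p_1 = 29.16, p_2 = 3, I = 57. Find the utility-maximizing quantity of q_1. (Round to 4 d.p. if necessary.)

q_1* = 0.6774

MU_q_1 = 8/√q_1, MU_q_2 = 1. Tangency: 8/√q_1 = p_1/p_2.
Thus q_1* = (8·p_2/p_1)² — independent of I — with the rest of income spent on q_2.
Plugging in: q_1* = (8·3/29.16)² = 0.6774.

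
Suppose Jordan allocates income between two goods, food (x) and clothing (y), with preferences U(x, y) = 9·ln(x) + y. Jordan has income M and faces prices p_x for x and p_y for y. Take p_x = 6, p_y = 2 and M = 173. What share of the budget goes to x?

share on x = 0.104

Set MRS = p_x/p_y: (9/x)/1 = p_x/p_y.
So x*(p_x,p_y) = 9·p_y/p_x, independent of income; and y* = (M − 9·p_y)/p_y.
At the given prices: x* = 9·2/6 = 3, and y* = 77.5.
Expenditure on x: 6·3 = 18; share = 0.104.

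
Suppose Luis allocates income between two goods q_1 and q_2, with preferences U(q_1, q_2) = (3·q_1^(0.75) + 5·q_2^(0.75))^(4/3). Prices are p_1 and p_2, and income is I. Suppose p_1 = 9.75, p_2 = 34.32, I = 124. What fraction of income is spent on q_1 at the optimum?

MU_q_1 ∝ 3·q_1^(-0.25), MU_q_2 ∝ 5·q_2^(-0.25), so MRS = (3/5)·(q_2/q_1)^(0.25) = p_1/p_2.
Solve for the ratio: q_2/q_1 = [(5/3)·p_1/p_2]^(4).
Substitute q_2 = (q_2/q_1)·q_1 into the budget: q_1* = I/(p_1 + p_2·(q_2/q_1)).
Numerically q_2/q_1 = 0.05026, so q_1* = 124/(9.75 + 34.32·0.05026) = 10.8062 and q_2* = 0.05026·10.8062 = 0.5431.
Expenditure on q_1: 9.75·10.8062 = 105.3601; share = 0.8497.

share on q_1 = 0.8497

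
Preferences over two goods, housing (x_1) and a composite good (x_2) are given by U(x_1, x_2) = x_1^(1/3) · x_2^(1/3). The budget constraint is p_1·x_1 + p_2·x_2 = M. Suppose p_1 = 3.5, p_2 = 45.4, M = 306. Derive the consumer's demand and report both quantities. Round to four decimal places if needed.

MU_x_1/MU_x_2 = (1/3·x_2)/(1/3·x_1); tangency sets this equal to p_1/p_2.
Rearranging, p_2·x_2 = p_1·x_1. Substituting into the budget gives p_1·x_1·(1 + 1) = M.
Demand: x_1*(p_1,p_2,M) = 0.5·M/p_1 and x_2* = 0.5·M/p_2.
At p_1=3.5, p_2=45.4, M=306: x_1* = 0.5·306/3.5 = 43.7143, x_2* = 3.37.

x_1* = 43.7143, x_2* = 3.37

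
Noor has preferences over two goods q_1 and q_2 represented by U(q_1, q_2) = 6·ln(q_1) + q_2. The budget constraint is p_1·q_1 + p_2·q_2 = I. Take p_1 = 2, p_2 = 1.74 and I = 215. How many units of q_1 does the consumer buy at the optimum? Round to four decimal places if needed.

MU_q_1 = 6/q_1, MU_q_2 = 1. Tangency: 6/q_1 = p_1/p_2.
So q_1*(p_1,p_2) = 6·p_2/p_1, independent of income; and q_2* = (I − 6·p_2)/p_2.
At the given prices: q_1* = 6·1.74/2 = 5.22.

q_1* = 5.22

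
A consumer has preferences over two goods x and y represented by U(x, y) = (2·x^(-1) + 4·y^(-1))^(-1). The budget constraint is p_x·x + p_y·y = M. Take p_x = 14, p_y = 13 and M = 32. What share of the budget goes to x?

share on x = 0.4232

MRS = MU_x/MU_y = (1/2)·(y/x)^(2). Set equal to p_x/p_y.
Solve for the ratio: y/x = [2·p_x/p_y]^(0.5).
Substitute y = (y/x)·x into the budget: x* = M/(p_x + p_y·(y/x)).
Numerically y/x = 1.467599, so x* = 32/(14 + 13·1.467599) = 0.9674 and y* = 1.467599·0.9674 = 1.4197.
Expenditure on x: 14·0.9674 = 13.5434; share = 0.4232.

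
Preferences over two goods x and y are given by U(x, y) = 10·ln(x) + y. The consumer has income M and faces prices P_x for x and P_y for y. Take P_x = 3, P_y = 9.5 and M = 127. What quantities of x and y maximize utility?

x* = 31.6667, y* = 3.3684

Set MRS = P_x/P_y: (10/x)/1 = P_x/P_y.
So x*(P_x,P_y) = 10·P_y/P_x, independent of income; and y* = (M − 10·P_y)/P_y.
At the given prices: x* = 10·9.5/3 = 31.6667, and y* = 3.3684.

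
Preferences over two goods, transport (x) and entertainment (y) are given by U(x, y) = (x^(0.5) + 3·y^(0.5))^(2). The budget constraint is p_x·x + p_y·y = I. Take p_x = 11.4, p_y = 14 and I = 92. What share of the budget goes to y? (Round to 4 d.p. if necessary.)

MRS = MU_x/MU_y = (1/3)·(y/x)^(0.5). Set equal to p_x/p_y.
Solve for the ratio: y/x = [3·p_x/p_y]^(2).
With the ratio pinned down, the budget gives x* = I/(p_x + p_y·(y/x)) and y* = (y/x)·x*.
Numerically y/x = 5.967551, so x* = 92/(11.4 + 14·5.967551) = 0.969 and y* = 5.967551·0.969 = 5.7824.
Expenditure on y: 14·5.7824 = 80.9537; share = 0.8799.

share on y = 0.8799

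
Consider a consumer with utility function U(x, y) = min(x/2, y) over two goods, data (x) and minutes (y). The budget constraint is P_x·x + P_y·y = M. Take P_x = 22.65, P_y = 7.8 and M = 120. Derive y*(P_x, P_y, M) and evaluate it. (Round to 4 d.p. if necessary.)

Leontief preferences: the optimum is at the kink where x/2 = y/1, i.e. y = (1/2)·x.
Budget: P_x·x + P_y·(1/2)·x = M, so (2·P_x + P_y)·x = 2·M.
Demand: x*(P_x,P_y,M) = 2·M/(2·P_x + P_y), y* = M/(2·P_x + P_y).
Here 2·22.65 + 7.8 = 53.1, giving y* = 2.2599.

y* = 2.2599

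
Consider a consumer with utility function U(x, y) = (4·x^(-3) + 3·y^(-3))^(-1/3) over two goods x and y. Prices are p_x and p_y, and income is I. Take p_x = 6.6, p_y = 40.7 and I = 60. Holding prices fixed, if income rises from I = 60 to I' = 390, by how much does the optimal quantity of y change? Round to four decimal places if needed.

Δy* = 6.3613

With the ratio pinned down, the budget gives x* = I/(p_x + p_y·(y/x)) and y* = (y/x)·x*.
Numerically y/x = 0.590545, so x* = 60/(6.6 + 40.7·0.590545) = 1.9585 and y* = 0.590545·1.9585 = 1.1566.
At I' = 390: y* = 7.5179. Change: 7.5179 − 1.1566 = 6.3613.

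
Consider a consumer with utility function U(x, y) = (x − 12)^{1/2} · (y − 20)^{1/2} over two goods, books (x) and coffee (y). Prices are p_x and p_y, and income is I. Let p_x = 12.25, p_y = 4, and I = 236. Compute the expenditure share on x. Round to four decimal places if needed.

This is Cobb-Douglas in (x−12, y−20): tangency gives 0.5·p_y·(y−20) = 0.5·p_x·(x−12).
After buying the subsistence bundle (12, 20), a share 0.5 of the remaining income goes to x: x* = 12 + 0.5·(I − 12p_x − 20p_y)/p_x.
Discretionary income = 236 − 12·12.25 − 20·4 = 9; x* = 12 + 0.5·9/12.25 = 12.3673; y* = 20 + 0.5·9/4 = 21.125.
Expenditure on x: 12.25·12.3673 = 151.5; share = 0.6419.

share on x = 0.6419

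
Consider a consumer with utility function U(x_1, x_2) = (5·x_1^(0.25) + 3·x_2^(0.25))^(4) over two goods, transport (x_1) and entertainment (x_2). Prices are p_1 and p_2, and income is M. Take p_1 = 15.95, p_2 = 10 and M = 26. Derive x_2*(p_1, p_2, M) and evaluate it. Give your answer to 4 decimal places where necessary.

x_2* = 0.9661

From the CES first-order condition, (5/3)·(x_2/x_1)^(0.75) = p_1/p_2.
Hence x_2/x_1 = ((3/5)·p_1/p_2)^(1/(0.75)), i.e. raised to the 4/3 power.
Substitute x_2 = (x_2/x_1)·x_1 into the budget: x_1* = M/(p_1 + p_2·(x_2/x_1)).
Numerically x_2/x_1 = 0.943082, so x_1* = 26/(15.95 + 10·0.943082) = 1.0244 and x_2* = 0.943082·1.0244 = 0.9661.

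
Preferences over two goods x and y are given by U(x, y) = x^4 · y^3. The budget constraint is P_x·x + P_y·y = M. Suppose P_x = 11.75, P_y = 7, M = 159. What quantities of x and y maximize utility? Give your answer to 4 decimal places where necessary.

x* = 7.7325, y* = 9.7347

The MRS is (4/3)·y/x. Set MRS = P_x/P_y.
So 4·P_y·y = 3·P_x·x; combined with the budget, a share 4/7 of income goes to x.
Demand: x*(P_x,P_y,M) = 4/7·M/P_x and y* = 3/7·M/P_y.
At P_x=11.75, P_y=7, M=159: x* = 4/7·159/11.75 = 7.7325, y* = 9.7347.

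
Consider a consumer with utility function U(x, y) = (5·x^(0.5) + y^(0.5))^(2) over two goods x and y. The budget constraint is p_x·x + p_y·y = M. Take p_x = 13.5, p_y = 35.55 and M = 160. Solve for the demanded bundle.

x* = 11.6745, y* = 0.0673

With the ratio pinned down, the budget gives x* = M/(p_x + p_y·(y/x)) and y* = (y/x)·x*.
Numerically y/x = 0.005768, so x* = 160/(13.5 + 35.55·0.005768) = 11.6745 and y* = 0.005768·11.6745 = 0.0673.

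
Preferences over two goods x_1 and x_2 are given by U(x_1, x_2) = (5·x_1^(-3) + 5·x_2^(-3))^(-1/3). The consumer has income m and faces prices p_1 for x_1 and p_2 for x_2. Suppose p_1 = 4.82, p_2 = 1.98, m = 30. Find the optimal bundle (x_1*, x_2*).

From the CES first-order condition, (x_2/x_1)^(4) = p_1/p_2.
Hence x_2/x_1 = (p_1/p_2)^(1/(4)), i.e. raised to the 0.25 power.
With the ratio pinned down, the budget gives x_1* = m/(p_1 + p_2·(x_2/x_1)) and x_2* = (x_2/x_1)·x_1*.
Numerically x_2/x_1 = 1.249095, so x_1* = 30/(4.82 + 1.98·1.249095) = 4.1134 and x_2* = 1.249095·4.1134 = 5.138.

x_1* = 4.1134, x_2* = 5.138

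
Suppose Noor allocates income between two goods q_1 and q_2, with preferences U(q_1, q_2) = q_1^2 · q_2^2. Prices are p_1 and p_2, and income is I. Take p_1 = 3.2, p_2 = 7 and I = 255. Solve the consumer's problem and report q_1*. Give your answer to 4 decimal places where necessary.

q_1* = 39.8438

Tangency: MRS = q_2/q_1 = p_1/p_2.
Rearranging, p_2·q_2 = p_1·q_1. Substituting into the budget gives p_1·q_1·(1 + 1) = I.
Demand: q_1*(p_1,p_2,I) = 0.5·I/p_1 and q_2* = 0.5·I/p_2.
At p_1=3.2, p_2=7, I=255: q_1* = 0.5·255/3.2 = 39.8438.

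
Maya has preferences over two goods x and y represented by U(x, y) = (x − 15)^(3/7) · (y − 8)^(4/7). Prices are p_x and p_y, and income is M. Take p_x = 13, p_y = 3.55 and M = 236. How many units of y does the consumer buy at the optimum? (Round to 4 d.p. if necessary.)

Let x' = x−15, y' = y−8. MRS = (3/4)·y'/x' = p_x/p_y.
After buying the subsistence bundle (15, 8), a share 3/7 of the remaining income goes to x: x* = 15 + 3/7·(M − 15p_x − 8p_y)/p_x.
Discretionary income = 236 − 15·13 − 8·3.55 = 12.6; y* = 8 + 4/7·12.6/3.55 = 10.0282.

y* = 10.0282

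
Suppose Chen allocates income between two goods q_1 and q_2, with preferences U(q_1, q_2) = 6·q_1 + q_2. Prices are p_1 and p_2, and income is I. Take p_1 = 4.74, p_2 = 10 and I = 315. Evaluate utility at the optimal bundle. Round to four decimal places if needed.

q_1 gives more utility per dollar, so spend all income on q_1: q_1* = I/p_1, q_2* = 0.
Numerically: q_1* = 66.4557, q_2* = 0.
Utility at the optimum: U(66.4557, 0) = 398.7342.

V = 398.7342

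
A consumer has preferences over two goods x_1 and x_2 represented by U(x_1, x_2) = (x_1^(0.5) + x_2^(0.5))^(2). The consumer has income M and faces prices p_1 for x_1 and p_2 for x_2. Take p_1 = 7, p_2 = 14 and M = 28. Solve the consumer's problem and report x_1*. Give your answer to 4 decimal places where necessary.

MRS = MU_x_1/MU_x_2 = (x_2/x_1)^(0.5). Set equal to p_1/p_2.
Hence x_2/x_1 = (p_1/p_2)^(1/(0.5)), i.e. raised to the 2 power.
Substitute x_2 = (x_2/x_1)·x_1 into the budget: x_1* = M/(p_1 + p_2·(x_2/x_1)).
Numerically x_2/x_1 = 0.25, so x_1* = 28/(7 + 14·0.25) = 2.6667.

x_1* = 2.6667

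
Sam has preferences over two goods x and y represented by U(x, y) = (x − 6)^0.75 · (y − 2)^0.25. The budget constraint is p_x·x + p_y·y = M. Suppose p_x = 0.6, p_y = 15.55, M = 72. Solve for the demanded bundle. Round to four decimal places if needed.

x* = 52.625, y* = 2.5997

This is Cobb-Douglas in (x−6, y−2): tangency gives 0.75·p_y·(y−2) = 0.25·p_x·(x−6).
Substituting into the budget: x* = 6 + 0.75·(M − 6·p_x − 2·p_y)/p_x, and y* = 2 + 0.25·(…)/p_y.
Discretionary income = 72 − 6·0.6 − 2·15.55 = 37.3; x* = 6 + 0.75·37.3/0.6 = 52.625; y* = 2 + 0.25·37.3/15.55 = 2.5997.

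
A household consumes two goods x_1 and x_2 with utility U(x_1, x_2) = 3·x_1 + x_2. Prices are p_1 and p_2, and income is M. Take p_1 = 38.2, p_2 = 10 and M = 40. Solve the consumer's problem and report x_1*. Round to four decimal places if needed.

x_1* = 0

Perfect substitutes: compare marginal utility per dollar. 3/p_1 vs 1/p_2 → 0.0785 vs 0.1.
x_2 gives more utility per dollar, so spend all income on x_2: x_2* = M/p_2, x_1* = 0.
Numerically: x_1* = 0, x_2* = 4.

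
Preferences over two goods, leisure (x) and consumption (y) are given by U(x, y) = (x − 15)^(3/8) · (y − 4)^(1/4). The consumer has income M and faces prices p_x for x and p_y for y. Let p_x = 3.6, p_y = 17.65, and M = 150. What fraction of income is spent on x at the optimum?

share on x = 0.4616

MRS = (3/2)·(y−4)/(x−15). Tangency with p_x/p_y gives y−4 = (2/3)·(p_x/p_y)·(x−15).
Substituting into the budget: x* = 15 + 0.6·(M − 15·p_x − 4·p_y)/p_x, and y* = 4 + 0.4·(…)/p_y.
Discretionary income = 150 − 15·3.6 − 4·17.65 = 25.4; x* = 15 + 0.6·25.4/3.6 = 19.2333; y* = 4 + 0.4·25.4/17.65 = 4.5756.
Expenditure on x: 3.6·19.2333 = 69.24; share = 0.4616.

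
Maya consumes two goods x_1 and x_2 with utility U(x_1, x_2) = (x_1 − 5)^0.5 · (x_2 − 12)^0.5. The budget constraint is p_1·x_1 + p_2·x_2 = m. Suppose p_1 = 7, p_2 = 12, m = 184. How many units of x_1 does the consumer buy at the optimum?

This is Cobb-Douglas in (x_1−5, x_2−12): tangency gives 0.5·p_2·(x_2−12) = 0.5·p_1·(x_1−5).
Substituting into the budget: x_1* = 5 + 0.5·(m − 5·p_1 − 12·p_2)/p_1, and x_2* = 12 + 0.5·(…)/p_2.
Discretionary income = 184 − 5·7 − 12·12 = 5; x_1* = 5 + 0.5·5/7 = 5.3571.

x_1* = 5.3571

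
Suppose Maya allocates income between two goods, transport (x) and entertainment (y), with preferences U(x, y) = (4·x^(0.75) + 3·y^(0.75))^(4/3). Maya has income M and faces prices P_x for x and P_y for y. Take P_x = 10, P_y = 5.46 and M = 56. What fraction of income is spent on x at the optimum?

share on x = 0.3397

MU_x ∝ 4·x^(-0.25), MU_y ∝ 3·y^(-0.25), so MRS = (4/3)·(y/x)^(0.25) = P_x/P_y.
Hence y/x = ((3/4)·P_x/P_y)^(1/(0.25)), i.e. raised to the 4 power.
Substitute y = (y/x)·x into the budget: x* = M/(P_x + P_y·(y/x)).
Numerically y/x = 3.560201, so x* = 56/(10 + 5.46·3.560201) = 1.9023 and y* = 3.560201·1.9023 = 6.7724.
Expenditure on x: 10·1.9023 = 19.0226; share = 0.3397.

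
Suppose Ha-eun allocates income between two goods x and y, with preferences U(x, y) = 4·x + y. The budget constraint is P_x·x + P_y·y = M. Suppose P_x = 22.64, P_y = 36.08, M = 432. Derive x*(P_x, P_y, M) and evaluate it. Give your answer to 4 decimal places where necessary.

Linear utility — the consumer picks whichever good has higher MU/price: 4/22.64 = 0.1767 vs 1/36.08 = 0.0277.
x gives more utility per dollar, so spend all income on x: x* = M/P_x, y* = 0.
Numerically: x* = 19.0813, y* = 0.

x* = 19.0813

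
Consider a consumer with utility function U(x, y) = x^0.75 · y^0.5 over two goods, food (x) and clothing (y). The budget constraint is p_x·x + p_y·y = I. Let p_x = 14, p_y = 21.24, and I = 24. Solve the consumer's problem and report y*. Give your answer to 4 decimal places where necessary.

y* = 0.452

Demand: x*(p_x,p_y,I) = 0.6·I/p_x and y* = 0.4·I/p_y.
At p_x=14, p_y=21.24, I=24: y* = 0.4·24/21.24 = 0.452.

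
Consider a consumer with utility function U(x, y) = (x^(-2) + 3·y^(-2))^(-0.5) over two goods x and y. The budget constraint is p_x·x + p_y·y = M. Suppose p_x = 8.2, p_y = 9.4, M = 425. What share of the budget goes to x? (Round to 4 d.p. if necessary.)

share on x = 0.3876

MU_x ∝ x^(-3), MU_y ∝ 3·y^(-3), so MRS = (1/3)·(y/x)^(3) = p_x/p_y.
Solve for the ratio: y/x = [3·p_x/p_y]^(1/3).
With the ratio pinned down, the budget gives x* = M/(p_x + p_y·(y/x)) and y* = (y/x)·x*.
Numerically y/x = 1.378063, so x* = 425/(8.2 + 9.4·1.378063) = 20.091 and y* = 1.378063·20.091 = 27.6866.
Expenditure on x: 8.2·20.091 = 164.7459; share = 0.3876.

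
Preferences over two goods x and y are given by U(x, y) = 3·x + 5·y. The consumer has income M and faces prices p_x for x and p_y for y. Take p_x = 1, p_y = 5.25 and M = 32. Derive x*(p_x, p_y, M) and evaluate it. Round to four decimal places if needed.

Perfect substitutes: compare marginal utility per dollar. 3/p_x vs 5/p_y → 3 vs 0.9524.
x gives more utility per dollar, so spend all income on x: x* = M/p_x, y* = 0.
Numerically: x* = 32, y* = 0.

x* = 32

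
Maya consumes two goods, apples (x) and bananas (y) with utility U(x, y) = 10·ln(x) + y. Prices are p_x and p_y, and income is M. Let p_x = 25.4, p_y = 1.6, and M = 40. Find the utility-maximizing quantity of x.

So x*(p_x,p_y) = 10·p_y/p_x, independent of income; and y* = (M − 10·p_y)/p_y.
At the given prices: x* = 10·1.6/25.4 = 0.6299.

x* = 0.6299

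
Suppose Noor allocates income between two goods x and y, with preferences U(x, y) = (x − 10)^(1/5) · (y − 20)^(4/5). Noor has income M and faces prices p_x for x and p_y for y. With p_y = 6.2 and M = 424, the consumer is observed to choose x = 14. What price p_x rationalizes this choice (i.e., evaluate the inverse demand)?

Let x' = x−10, y' = y−20. MRS = (1/4)·y'/x' = p_x/p_y.
After buying the subsistence bundle (10, 20), a share 0.2 of the remaining income goes to x: x* = 10 + 0.2·(M − 10p_x − 20p_y)/p_x.
Set x* = 14 in the demand function and solve for p_x: p_x = 10.

p_x = 10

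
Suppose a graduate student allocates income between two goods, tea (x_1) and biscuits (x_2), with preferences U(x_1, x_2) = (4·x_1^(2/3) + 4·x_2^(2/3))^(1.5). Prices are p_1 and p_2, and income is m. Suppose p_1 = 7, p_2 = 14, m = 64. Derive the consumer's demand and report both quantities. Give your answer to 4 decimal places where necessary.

MU_x_1 ∝ 4·x_1^(-1/3), MU_x_2 ∝ 4·x_2^(-1/3), so MRS = (x_2/x_1)^(1/3) = p_1/p_2.
Solve for the ratio: x_2/x_1 = [p_1/p_2]^(3).
With the ratio pinned down, the budget gives x_1* = m/(p_1 + p_2·(x_2/x_1)) and x_2* = (x_2/x_1)·x_1*.
Numerically x_2/x_1 = 0.125, so x_1* = 64/(7 + 14·0.125) = 7.3143 and x_2* = 0.125·7.3143 = 0.9143.

x_1* = 7.3143, x_2* = 0.9143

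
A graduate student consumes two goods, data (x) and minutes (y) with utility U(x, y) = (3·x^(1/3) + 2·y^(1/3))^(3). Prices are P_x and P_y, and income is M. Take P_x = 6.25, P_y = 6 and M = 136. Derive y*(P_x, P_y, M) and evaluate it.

y* = 8.0952

MRS = MU_x/MU_y = (3/2)·(y/x)^(2/3). Set equal to P_x/P_y.
Solve for the ratio: y/x = [(2/3)·P_x/P_y]^(1.5).
With the ratio pinned down, the budget gives x* = M/(P_x + P_y·(y/x)) and y* = (y/x)·x*.
Numerically y/x = 0.578704, so x* = 136/(6.25 + 6·0.578704) = 13.9886 and y* = 0.578704·13.9886 = 8.0952.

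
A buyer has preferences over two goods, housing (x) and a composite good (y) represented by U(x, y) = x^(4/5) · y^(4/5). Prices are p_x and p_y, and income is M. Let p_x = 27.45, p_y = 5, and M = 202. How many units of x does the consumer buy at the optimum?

Demand: x*(p_x,p_y,M) = 0.5·M/p_x and y* = 0.5·M/p_y.
At p_x=27.45, p_y=5, M=202: x* = 0.5·202/27.45 = 3.6794.

x* = 3.6794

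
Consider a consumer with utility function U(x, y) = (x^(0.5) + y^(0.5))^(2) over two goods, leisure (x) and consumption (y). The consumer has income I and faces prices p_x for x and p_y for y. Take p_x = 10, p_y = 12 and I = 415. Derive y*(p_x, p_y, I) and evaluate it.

y* = 15.7197

MU_x ∝ x^(-0.5), MU_y ∝ y^(-0.5), so MRS = (y/x)^(0.5) = p_x/p_y.
Hence y/x = (p_x/p_y)^(1/(0.5)), i.e. raised to the 2 power.
Substitute y = (y/x)·x into the budget: x* = I/(p_x + p_y·(y/x)).
Numerically y/x = 0.694444, so x* = 415/(10 + 12·0.694444) = 22.6364 and y* = 0.694444·22.6364 = 15.7197.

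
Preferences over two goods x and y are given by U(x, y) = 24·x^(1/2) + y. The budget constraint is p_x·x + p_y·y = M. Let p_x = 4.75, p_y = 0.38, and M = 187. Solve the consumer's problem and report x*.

x* = 0.9216

Plugging in: x* = (12·0.38/4.75)² = 0.9216.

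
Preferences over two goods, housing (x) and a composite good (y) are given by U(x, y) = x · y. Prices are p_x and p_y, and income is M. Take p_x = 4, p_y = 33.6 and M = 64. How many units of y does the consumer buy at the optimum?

MU_x/MU_y = (y)/(x); tangency sets this equal to p_x/p_y.
Rearranging, p_y·y = p_x·x. Substituting into the budget gives p_x·x·(1 + 1) = M.
Demand: x*(p_x,p_y,M) = 0.5·M/p_x and y* = 0.5·M/p_y.
At p_x=4, p_y=33.6, M=64: y* = 0.5·64/33.6 = 0.9524.

y* = 0.9524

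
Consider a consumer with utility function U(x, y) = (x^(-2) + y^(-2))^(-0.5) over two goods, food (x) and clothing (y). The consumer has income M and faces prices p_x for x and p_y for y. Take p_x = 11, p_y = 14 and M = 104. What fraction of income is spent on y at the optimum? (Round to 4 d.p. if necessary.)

From the CES first-order condition, (y/x)^(3) = p_x/p_y.
Hence y/x = (p_x/p_y)^(1/(3)), i.e. raised to the 1/3 power.
Substitute y = (y/x)·x into the budget: x* = M/(p_x + p_y·(y/x)).
Numerically y/x = 0.922759, so x* = 104/(11 + 14·0.922759) = 4.3481 and y* = 0.922759·4.3481 = 4.0122.
Expenditure on y: 14·4.0122 = 56.1712; share = 0.5401.

share on y = 0.5401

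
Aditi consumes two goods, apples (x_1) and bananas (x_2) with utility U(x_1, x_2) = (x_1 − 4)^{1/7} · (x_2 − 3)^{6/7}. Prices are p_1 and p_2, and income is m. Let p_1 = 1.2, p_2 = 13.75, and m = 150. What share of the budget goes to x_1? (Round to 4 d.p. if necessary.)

Let x_1' = x_1−4, x_2' = x_2−3. MRS = (1/6)·x_2'/x_1' = p_1/p_2.
Substituting into the budget: x_1* = 4 + 1/7·(m − 4·p_1 − 3·p_2)/p_1, and x_2* = 3 + 6/7·(…)/p_2.
Discretionary income = 150 − 4·1.2 − 3·13.75 = 103.95; x_1* = 4 + 1/7·103.95/1.2 = 16.375; x_2* = 3 + 6/7·103.95/13.75 = 9.48.
Expenditure on x_1: 1.2·16.375 = 19.65; share = 0.131.

share on x_1 = 0.131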